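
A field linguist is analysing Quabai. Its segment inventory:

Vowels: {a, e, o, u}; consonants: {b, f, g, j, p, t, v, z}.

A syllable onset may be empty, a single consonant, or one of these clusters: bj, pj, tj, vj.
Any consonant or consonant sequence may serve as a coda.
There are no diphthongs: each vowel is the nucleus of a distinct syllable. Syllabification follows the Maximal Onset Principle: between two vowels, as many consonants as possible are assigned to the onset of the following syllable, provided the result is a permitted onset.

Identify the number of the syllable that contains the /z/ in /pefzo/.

2

Nuclei (vowels): e, o → 2 syllables.
σ1/σ2 boundary: /fz/ — longest licit onset from the right is /z/, leaving /f/ as coda.
Syllabification: pef.zo.
The /z/ is in the onset of syllable 2 (/zo/).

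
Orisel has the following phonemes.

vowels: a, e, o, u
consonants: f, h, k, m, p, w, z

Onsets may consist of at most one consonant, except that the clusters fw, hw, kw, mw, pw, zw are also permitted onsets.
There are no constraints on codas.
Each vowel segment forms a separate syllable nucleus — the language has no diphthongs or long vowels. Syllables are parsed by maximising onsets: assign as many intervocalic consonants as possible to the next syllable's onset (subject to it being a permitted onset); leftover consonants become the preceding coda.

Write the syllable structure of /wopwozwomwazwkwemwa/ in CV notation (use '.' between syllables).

CV.CCV.CCV.CCVCC.CCV.CCV

Vowels present: o, o, o, a, e, a; each is a nucleus, giving 6 syllables.
σ1/σ2 boundary: /pw/ — entire cluster is a permitted onset → onset /pw/, coda ∅.
σ2/σ3 boundary: cluster /zw/ — /zw/ is itself a permitted onset, so the whole cluster goes right; preceding coda = ∅.
σ3/σ4 boundary: /mw/ is a licit onset in full, so it all attaches to the next syllable.
σ4/σ5 boundary: cluster /zwkw/ — the longest permitted-onset suffix is /kw/; onset = /kw/, preceding coda = /zw/.
σ5/σ6 boundary: /mw/ — entire cluster is a permitted onset → onset /mw/, coda ∅.
So the parse is wo.pwo.zwo.mwazw.kwe.mwa.
Mapping each syllable to C/V: /wo/ → CV, /pwo/ → CCV, /zwo/ → CCV, /mwazw/ → CCVCC, /kwe/ → CCV, /mwa/ → CCV.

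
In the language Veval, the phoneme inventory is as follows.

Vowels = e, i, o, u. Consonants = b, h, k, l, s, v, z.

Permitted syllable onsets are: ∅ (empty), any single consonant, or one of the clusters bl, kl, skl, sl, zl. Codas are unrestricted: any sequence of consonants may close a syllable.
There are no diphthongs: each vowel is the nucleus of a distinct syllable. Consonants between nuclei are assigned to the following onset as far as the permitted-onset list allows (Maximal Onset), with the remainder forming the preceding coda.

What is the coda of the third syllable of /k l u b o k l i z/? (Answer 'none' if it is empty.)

z

Nuclei (vowels): u, o, i → 3 syllables.
/u…o/ gap (V1→V2): /b/ is a single consonant, so it becomes the next onset.
/o…i/ gap (V2→V3): /kl/ is a licit onset in full, so it all attaches to the next syllable.
Result: klu.bo.kliz.
Syllable 3 is /kliz/: onset /kl/, nucleus /i/, coda /z/.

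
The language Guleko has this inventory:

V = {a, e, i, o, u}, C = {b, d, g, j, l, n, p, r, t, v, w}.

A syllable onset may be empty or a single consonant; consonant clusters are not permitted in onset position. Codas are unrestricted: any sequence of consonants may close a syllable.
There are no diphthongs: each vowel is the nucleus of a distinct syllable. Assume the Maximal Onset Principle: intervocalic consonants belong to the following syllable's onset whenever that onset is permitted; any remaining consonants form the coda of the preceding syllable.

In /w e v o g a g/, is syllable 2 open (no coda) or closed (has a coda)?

Vowels present: e, o, a; each is a nucleus, giving 3 syllables.
V1 /e/ – V2 /o/: /v/ → onset of the next syllable (single consonants are always licit onsets).
V2 /o/ – V3 /a/: /g/ is a single consonant, so it becomes the next onset.
Result: we.vo.gag.
Syllable 2 is /vo/; it ends in its nucleus with no coda, so it is open.

open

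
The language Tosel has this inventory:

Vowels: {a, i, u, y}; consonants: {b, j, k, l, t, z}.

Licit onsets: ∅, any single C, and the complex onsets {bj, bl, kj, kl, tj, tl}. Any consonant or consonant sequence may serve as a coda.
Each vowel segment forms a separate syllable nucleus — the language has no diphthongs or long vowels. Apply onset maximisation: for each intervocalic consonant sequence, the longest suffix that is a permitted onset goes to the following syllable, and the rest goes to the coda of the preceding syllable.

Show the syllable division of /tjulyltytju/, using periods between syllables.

tju.lyl.ty.tju

Nuclei (vowels): u, y, y, u → 4 syllables.
Between /u/ (V1) and /y/ (V2): /l/ is a single consonant, so it becomes the next onset.
Between /y/ (V2) and /y/ (V3): cluster /lt/ — the longest permitted-onset suffix is /t/; onset = /t/, preceding coda = /l/.
Between /y/ (V3) and /u/ (V4): /tj/ — entire cluster is a permitted onset → onset /tj/, coda ∅.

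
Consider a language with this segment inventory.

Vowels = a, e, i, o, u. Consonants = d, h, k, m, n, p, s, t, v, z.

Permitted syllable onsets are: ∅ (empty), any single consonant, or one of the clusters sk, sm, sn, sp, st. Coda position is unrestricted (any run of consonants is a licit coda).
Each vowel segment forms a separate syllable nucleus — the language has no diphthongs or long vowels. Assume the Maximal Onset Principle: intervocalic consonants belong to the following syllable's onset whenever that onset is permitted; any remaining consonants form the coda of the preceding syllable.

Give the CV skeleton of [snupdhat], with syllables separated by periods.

CCVCC.CVC

The vowels are u, a — 2 nuclei, so 2 syllables.
V1 /u/ – V2 /a/: /pdh/; trying suffixes from longest down, /h/ is the first permitted one, so coda /pd/ | onset /h/.
Syllabification: snupd.hat.
Mapping each syllable to C/V: /snupd/ → CCVCC, /hat/ → CVC.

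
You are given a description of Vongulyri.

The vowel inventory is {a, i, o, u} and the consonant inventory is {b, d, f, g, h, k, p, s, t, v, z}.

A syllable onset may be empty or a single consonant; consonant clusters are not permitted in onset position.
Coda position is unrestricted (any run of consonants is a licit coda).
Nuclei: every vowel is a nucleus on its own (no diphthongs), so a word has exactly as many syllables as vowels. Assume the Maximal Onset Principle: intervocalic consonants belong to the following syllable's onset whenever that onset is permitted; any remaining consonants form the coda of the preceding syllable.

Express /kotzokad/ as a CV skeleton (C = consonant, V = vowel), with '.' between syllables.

CVC.CV.CVC

Nuclei (vowels): o, o, a → 3 syllables.
σ1/σ2 boundary: /tz/ splits as /t/ + /z/ (/z/ is the longest suffix that is a licit onset).
σ2/σ3 boundary: /k/ → onset of the next syllable (single consonants are always licit onsets).
Result: kot.zo.kad.
Mapping each syllable to C/V: /kot/ → CVC, /zo/ → CV, /kad/ → CVC.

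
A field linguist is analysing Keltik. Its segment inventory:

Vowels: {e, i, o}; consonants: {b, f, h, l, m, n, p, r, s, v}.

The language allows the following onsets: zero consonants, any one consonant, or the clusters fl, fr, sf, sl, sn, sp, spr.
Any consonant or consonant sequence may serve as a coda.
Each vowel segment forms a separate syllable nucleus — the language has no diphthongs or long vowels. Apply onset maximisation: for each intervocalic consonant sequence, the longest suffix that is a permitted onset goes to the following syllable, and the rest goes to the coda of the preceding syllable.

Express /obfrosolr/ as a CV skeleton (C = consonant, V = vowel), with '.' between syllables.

VC.CCV.CVCC

The vowels are o, o, o — 3 nuclei, so 3 syllables.
σ1/σ2 boundary: /bfr/; trying suffixes from longest down, /fr/ is the first permitted one, so coda /b/ | onset /fr/.
σ2/σ3 boundary: just /s/ — single C goes to the following onset.
Result: ob.fro.solr.
Mapping each syllable to C/V: /ob/ → VC, /fro/ → CCV, /solr/ → CVCC.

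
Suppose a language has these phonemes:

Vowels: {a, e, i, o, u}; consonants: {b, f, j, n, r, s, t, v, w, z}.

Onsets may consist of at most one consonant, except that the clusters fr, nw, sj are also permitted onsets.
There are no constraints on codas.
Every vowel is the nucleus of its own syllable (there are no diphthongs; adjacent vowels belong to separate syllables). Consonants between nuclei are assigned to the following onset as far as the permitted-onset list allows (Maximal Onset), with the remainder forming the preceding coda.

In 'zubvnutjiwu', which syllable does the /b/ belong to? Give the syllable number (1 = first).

1

Vowels present: u, u, i, u; each is a nucleus, giving 4 syllables.
V1 /u/ – V2 /u/: /bvn/; trying suffixes from longest down, /n/ is the first permitted one, so coda /bv/ | onset /n/.
V2 /u/ – V3 /i/: /tj/ splits as /t/ + /j/ (/j/ is the longest suffix that is a licit onset).
V3 /i/ – V4 /u/: just /w/ — single C goes to the following onset.
Putting it together: zubv.nut.ji.wu.
The /b/ is in the coda of syllable 1 (/zubv/).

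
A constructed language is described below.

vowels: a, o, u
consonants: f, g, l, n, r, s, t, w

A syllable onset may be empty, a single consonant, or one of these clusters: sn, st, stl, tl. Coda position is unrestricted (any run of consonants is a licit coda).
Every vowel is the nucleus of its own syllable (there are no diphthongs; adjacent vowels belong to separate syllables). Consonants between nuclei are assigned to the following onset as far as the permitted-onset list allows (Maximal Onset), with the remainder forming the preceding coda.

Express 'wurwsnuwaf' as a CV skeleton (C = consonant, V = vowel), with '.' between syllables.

The vowels are u, u, a — 3 nuclei, so 3 syllables.
Between /u/ (V1) and /u/ (V2): /rwsn/ splits as /rw/ + /sn/ (/sn/ is the longest suffix that is a licit onset).
Between /u/ (V2) and /a/ (V3): just /w/ — single C goes to the following onset.
So the parse is wurw.snu.waf.
Mapping each syllable to C/V: /wurw/ → CVCC, /snu/ → CCV, /waf/ → CVC.

CVCC.CCV.CVC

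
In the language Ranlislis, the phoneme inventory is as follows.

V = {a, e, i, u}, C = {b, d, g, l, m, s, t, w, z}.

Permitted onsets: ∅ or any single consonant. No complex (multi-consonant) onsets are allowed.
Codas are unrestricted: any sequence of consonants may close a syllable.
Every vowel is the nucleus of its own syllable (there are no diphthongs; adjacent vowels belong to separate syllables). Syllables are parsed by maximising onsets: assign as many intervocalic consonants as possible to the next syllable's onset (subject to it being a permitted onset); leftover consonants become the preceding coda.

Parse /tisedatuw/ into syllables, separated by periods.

ti.se.da.tuw

Vowels present: i, e, a, u; each is a nucleus, giving 4 syllables.
Between /i/ (V1) and /e/ (V2): just /s/ — single C goes to the following onset.
Between /e/ (V2) and /a/ (V3): /d/ → onset of the next syllable (single consonants are always licit onsets).
Between /a/ (V3) and /u/ (V4): just /t/ — single C goes to the following onset.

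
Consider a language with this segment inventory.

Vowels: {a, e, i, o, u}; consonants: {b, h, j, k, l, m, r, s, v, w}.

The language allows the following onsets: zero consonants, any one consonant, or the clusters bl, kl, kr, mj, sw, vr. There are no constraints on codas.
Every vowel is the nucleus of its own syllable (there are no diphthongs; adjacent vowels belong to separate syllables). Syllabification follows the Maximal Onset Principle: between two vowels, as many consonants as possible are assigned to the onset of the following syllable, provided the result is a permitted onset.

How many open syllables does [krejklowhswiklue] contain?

Nuclei (vowels): e, o, i, u, e → 5 syllables.
σ1/σ2 boundary: cluster /jkl/ — the longest permitted-onset suffix is /kl/; onset = /kl/, preceding coda = /j/.
σ2/σ3 boundary: cluster /whsw/ — the longest permitted-onset suffix is /sw/; onset = /sw/, preceding coda = /wh/.
σ3/σ4 boundary: cluster /kl/ — /kl/ is itself a permitted onset, so the whole cluster goes right; preceding coda = ∅.
σ4/σ5 boundary: no consonants, so the boundary falls immediately after /u/.
So the parse is krej.klowh.swi.klu.e.
Classifying each syllable: /krej/ (closed), /klowh/ (closed), /swi/ (open), /klu/ (open), /e/ (open).
Open syllables: 3.

3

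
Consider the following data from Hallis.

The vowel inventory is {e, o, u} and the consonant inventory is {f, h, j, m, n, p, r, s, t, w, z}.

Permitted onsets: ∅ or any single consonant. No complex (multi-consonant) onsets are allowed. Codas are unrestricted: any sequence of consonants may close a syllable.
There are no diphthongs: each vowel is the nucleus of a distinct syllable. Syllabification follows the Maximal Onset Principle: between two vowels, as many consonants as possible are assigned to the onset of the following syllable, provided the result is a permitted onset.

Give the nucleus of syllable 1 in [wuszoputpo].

u

Vowels present: u, o, u, o; each is a nucleus, giving 4 syllables.
The first nucleus (vowel 1 from the left) is /u/.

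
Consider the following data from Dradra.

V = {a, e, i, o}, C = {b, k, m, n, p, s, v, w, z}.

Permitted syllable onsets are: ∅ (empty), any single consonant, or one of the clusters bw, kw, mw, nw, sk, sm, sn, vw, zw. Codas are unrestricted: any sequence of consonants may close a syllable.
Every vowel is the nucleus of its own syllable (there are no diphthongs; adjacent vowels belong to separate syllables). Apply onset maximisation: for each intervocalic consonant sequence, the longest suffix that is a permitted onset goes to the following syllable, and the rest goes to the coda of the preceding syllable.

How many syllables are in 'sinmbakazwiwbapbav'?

6

The vowels are i, a, a, i, a, a — 6 nuclei, so 6 syllables.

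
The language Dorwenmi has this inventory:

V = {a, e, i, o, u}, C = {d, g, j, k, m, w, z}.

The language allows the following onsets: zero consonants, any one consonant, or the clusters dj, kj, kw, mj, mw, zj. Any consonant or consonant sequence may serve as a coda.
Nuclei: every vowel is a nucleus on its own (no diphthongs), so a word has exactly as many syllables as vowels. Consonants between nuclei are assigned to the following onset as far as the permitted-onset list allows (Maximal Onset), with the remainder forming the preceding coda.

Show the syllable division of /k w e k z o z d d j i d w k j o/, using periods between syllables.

kwek.zozd.djidw.kjo

The vowels are e, o, i, o — 4 nuclei, so 4 syllables.
σ1/σ2 boundary: /kz/ splits as /k/ + /z/ (/z/ is the longest suffix that is a licit onset).
σ2/σ3 boundary: /zddj/ splits as /zd/ + /dj/ (/dj/ is the longest suffix that is a licit onset).
σ3/σ4 boundary: /dwkj/; trying suffixes from longest down, /kj/ is the first permitted one, so coda /dw/ | onset /kj/.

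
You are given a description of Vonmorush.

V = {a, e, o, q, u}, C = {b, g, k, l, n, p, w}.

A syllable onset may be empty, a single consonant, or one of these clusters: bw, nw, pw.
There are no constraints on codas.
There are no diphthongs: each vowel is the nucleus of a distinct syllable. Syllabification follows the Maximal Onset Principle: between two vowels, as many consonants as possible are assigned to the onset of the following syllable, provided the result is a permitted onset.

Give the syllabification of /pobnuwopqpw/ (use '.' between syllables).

pob.nu.wo.pqpw

Vowels present: o, u, o, q; each is a nucleus, giving 4 syllables.
/o…u/ gap (V1→V2): /bn/ — longest licit onset from the right is /n/, leaving /b/ as coda.
/u…o/ gap (V2→V3): just /w/ — single C goes to the following onset.
/o…q/ gap (V3→V4): /p/ → onset of the next syllable (single consonants are always licit onsets).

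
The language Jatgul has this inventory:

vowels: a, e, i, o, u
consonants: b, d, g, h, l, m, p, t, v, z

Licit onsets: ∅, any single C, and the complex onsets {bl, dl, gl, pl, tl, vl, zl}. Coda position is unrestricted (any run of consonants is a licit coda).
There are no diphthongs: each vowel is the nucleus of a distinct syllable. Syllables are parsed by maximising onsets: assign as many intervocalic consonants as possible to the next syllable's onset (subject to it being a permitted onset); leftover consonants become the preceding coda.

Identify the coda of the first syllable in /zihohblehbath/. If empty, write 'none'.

none

Nuclei (vowels): i, o, e, a → 4 syllables.
Between /i/ (V1) and /o/ (V2): /h/ → onset of the next syllable (single consonants are always licit onsets).
Between /o/ (V2) and /e/ (V3): /hbl/ — longest licit onset from the right is /bl/, leaving /h/ as coda.
Between /e/ (V3) and /a/ (V4): /hb/ splits as /h/ + /b/ (/b/ is the longest suffix that is a licit onset).
Putting it together: zi.hoh.bleh.bath.
Syllable 1 is /zi/: onset /z/, nucleus /i/, coda ∅.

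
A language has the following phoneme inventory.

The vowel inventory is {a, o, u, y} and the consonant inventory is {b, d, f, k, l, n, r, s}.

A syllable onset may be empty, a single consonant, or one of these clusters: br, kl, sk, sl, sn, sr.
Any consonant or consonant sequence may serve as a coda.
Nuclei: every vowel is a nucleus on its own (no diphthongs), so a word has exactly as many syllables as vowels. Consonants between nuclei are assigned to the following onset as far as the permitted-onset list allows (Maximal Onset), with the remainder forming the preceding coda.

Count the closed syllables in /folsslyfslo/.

Nuclei (vowels): o, y, o → 3 syllables.
Between /o/ (V1) and /y/ (V2): cluster /lssl/ — the longest permitted-onset suffix is /sl/; onset = /sl/, preceding coda = /ls/.
Between /y/ (V2) and /o/ (V3): cluster /fsl/ — the longest permitted-onset suffix is /sl/; onset = /sl/, preceding coda = /f/.
So the parse is fols.slyf.slo.
Classifying each syllable: /fols/ (closed), /slyf/ (closed), /slo/ (open).
Closed syllables: 2.

2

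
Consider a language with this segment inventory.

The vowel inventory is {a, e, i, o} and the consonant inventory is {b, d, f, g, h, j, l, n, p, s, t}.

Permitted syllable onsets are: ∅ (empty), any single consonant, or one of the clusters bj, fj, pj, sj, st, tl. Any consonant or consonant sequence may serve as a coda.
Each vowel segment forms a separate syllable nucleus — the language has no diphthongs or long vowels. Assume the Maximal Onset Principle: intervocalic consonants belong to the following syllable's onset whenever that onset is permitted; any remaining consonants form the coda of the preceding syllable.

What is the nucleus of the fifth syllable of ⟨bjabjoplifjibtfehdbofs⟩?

Vowels present: a, o, i, i, e, o; each is a nucleus, giving 6 syllables.
The fifth nucleus (vowel 5 from the left) is /e/.

e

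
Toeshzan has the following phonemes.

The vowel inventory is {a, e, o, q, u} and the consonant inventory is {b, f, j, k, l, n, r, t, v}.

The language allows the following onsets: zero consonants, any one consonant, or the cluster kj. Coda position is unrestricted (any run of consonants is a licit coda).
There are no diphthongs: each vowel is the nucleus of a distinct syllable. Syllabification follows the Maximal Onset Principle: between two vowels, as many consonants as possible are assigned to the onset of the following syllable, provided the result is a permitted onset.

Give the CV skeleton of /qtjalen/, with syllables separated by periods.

Nuclei (vowels): q, a, e → 3 syllables.
σ1/σ2 boundary: /tj/ splits as /t/ + /j/ (/j/ is the longest suffix that is a licit onset).
σ2/σ3 boundary: just /l/ — single C goes to the following onset.
Putting it together: qt.ja.len.
Mapping each syllable to C/V: /qt/ → VC, /ja/ → CV, /len/ → CVC.

VC.CV.CVC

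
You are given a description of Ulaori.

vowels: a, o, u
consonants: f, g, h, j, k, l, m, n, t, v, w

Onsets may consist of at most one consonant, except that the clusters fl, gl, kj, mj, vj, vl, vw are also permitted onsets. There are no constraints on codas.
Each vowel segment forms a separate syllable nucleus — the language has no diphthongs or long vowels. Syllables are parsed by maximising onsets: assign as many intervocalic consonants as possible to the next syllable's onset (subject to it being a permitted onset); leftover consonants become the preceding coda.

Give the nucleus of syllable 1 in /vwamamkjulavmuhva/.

a

Nuclei (vowels): a, a, u, a, u, a → 6 syllables.
The first nucleus (vowel 1 from the left) is /a/.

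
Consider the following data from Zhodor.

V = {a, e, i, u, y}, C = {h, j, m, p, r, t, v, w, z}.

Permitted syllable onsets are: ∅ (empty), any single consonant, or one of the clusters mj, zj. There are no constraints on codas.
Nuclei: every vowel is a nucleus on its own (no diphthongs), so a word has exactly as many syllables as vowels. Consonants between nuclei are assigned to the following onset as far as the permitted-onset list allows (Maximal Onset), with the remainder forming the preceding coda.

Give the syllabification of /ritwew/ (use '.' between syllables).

Vowels present: i, e; each is a nucleus, giving 2 syllables.
σ1/σ2 boundary: /tw/; trying suffixes from longest down, /w/ is the first permitted one, so coda /t/ | onset /w/.

rit.wew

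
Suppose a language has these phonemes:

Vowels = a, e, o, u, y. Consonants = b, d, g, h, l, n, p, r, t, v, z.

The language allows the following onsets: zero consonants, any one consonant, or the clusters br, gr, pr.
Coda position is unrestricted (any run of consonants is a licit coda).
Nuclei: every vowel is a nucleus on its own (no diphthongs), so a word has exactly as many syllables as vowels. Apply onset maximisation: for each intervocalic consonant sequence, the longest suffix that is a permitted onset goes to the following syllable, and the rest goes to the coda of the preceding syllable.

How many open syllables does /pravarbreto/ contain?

3

The vowels are a, a, e, o — 4 nuclei, so 4 syllables.
/a…a/ gap (V1→V2): /v/ → onset of the next syllable (single consonants are always licit onsets).
/a…e/ gap (V2→V3): /rbr/ splits as /r/ + /br/ (/br/ is the longest suffix that is a licit onset).
/e…o/ gap (V3→V4): just /t/ — single C goes to the following onset.
Result: pra.var.bre.to.
Classifying each syllable: /pra/ (open), /var/ (closed), /bre/ (open), /to/ (open).
Open syllables: 3.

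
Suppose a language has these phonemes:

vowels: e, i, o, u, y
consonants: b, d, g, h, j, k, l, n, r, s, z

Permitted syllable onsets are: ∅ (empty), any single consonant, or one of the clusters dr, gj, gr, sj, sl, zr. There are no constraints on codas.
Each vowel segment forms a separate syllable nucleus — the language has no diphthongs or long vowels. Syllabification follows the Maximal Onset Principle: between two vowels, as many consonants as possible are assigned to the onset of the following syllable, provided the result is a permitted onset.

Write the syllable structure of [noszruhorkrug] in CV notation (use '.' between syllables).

Nuclei (vowels): o, u, o, u → 4 syllables.
Between /o/ (V1) and /u/ (V2): /szr/ — longest licit onset from the right is /zr/, leaving /s/ as coda.
Between /u/ (V2) and /o/ (V3): just /h/ — single C goes to the following onset.
Between /o/ (V3) and /u/ (V4): /rkr/ — longest licit onset from the right is /r/, leaving /rk/ as coda.
Syllabification: nos.zru.hork.rug.
Mapping each syllable to C/V: /nos/ → CVC, /zru/ → CCV, /hork/ → CVCC, /rug/ → CVC.

CVC.CCV.CVCC.CVC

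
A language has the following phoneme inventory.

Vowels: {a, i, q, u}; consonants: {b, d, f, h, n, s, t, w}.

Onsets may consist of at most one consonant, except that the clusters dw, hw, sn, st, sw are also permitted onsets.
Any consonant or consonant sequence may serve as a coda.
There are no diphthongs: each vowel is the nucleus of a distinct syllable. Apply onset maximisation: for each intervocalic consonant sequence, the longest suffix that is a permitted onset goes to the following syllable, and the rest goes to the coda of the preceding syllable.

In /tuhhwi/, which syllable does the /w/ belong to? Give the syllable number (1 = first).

The vowels are u, i — 2 nuclei, so 2 syllables.
σ1/σ2 boundary: cluster /hhw/ — the longest permitted-onset suffix is /hw/; onset = /hw/, preceding coda = /h/.
Syllabification: tuh.hwi.
The /w/ is in the onset of syllable 2 (/hwi/).

2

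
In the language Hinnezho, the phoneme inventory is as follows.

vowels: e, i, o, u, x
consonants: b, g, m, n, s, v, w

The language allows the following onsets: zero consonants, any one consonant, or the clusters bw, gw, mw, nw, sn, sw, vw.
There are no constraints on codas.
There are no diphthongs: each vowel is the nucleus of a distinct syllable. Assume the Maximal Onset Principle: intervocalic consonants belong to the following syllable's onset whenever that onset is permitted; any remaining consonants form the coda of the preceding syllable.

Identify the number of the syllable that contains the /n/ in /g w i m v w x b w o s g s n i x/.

4

Vowels present: i, x, o, i, x; each is a nucleus, giving 5 syllables.
/i…x/ gap (V1→V2): /mvw/ — longest licit onset from the right is /vw/, leaving /m/ as coda.
/x…o/ gap (V2→V3): cluster /bw/ — /bw/ is itself a permitted onset, so the whole cluster goes right; preceding coda = ∅.
/o…i/ gap (V3→V4): /sgsn/; trying suffixes from longest down, /sn/ is the first permitted one, so coda /sg/ | onset /sn/.
/i…x/ gap (V4→V5): no consonants, so the boundary falls immediately after /i/.
Putting it together: gwim.vwx.bwosg.sni.x.
The /n/ is in the onset of syllable 4 (/sni/).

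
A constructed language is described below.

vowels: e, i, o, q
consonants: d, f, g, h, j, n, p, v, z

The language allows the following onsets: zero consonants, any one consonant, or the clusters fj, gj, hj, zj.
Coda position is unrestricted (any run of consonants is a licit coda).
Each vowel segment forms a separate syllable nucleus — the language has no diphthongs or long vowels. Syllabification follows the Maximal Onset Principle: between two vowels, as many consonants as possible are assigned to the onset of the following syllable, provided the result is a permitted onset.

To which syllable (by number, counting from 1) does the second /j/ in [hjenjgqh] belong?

1

The vowels are e, q — 2 nuclei, so 2 syllables.
/e…q/ gap (V1→V2): /njg/; trying suffixes from longest down, /g/ is the first permitted one, so coda /nj/ | onset /g/.
Putting it together: hjenj.gqh.
The second /j/ is in the coda of syllable 1 (/hjenj/).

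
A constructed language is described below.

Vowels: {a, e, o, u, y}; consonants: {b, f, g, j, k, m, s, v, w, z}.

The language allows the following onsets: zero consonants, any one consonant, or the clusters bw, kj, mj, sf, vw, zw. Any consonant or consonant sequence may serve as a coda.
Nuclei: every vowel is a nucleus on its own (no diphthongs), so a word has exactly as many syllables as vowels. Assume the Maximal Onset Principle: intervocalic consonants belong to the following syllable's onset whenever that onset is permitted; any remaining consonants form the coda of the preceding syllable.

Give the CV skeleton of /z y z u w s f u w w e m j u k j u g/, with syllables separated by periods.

The vowels are y, u, u, e, u, u — 6 nuclei, so 6 syllables.
V1 /y/ – V2 /u/: /z/ is a single consonant, so it becomes the next onset.
V2 /u/ – V3 /u/: cluster /wsf/ — the longest permitted-onset suffix is /sf/; onset = /sf/, preceding coda = /w/.
V3 /u/ – V4 /e/: cluster /ww/ — the longest permitted-onset suffix is /w/; onset = /w/, preceding coda = /w/.
V4 /e/ – V5 /u/: cluster /mj/ — /mj/ is itself a permitted onset, so the whole cluster goes right; preceding coda = ∅.
V5 /u/ – V6 /u/: /kj/ is a licit onset in full, so it all attaches to the next syllable.
So the parse is zy.zuw.sfuw.we.mju.kjug.
Mapping each syllable to C/V: /zy/ → CV, /zuw/ → CVC, /sfuw/ → CCVC, /we/ → CV, /mju/ → CCV, /kjug/ → CCVC.

CV.CVC.CCVC.CV.CCV.CCVC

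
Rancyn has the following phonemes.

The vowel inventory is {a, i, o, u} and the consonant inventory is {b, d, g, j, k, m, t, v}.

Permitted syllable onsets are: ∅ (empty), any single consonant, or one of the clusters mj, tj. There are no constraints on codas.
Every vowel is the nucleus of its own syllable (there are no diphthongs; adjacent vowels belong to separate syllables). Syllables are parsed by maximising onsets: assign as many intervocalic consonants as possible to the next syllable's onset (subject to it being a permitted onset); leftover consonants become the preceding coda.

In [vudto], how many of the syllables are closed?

Vowels present: u, o; each is a nucleus, giving 2 syllables.
σ1/σ2 boundary: /dt/ splits as /d/ + /t/ (/t/ is the longest suffix that is a licit onset).
Syllabification: vud.to.
Classifying each syllable: /vud/ (closed), /to/ (open).
Closed syllables: 1.

1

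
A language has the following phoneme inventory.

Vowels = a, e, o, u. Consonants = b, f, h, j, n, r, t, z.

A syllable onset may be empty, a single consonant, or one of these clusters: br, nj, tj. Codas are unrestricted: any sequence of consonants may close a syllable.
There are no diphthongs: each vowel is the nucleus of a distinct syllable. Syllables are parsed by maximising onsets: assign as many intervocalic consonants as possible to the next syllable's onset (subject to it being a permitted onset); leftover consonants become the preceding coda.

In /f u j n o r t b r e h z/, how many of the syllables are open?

The vowels are u, o, e — 3 nuclei, so 3 syllables.
σ1/σ2 boundary: /jn/ splits as /j/ + /n/ (/n/ is the longest suffix that is a licit onset).
σ2/σ3 boundary: /rtbr/ splits as /rt/ + /br/ (/br/ is the longest suffix that is a licit onset).
Syllabification: fuj.nort.brehz.
Classifying each syllable: /fuj/ (closed), /nort/ (closed), /brehz/ (closed).
Open syllables: 0.

0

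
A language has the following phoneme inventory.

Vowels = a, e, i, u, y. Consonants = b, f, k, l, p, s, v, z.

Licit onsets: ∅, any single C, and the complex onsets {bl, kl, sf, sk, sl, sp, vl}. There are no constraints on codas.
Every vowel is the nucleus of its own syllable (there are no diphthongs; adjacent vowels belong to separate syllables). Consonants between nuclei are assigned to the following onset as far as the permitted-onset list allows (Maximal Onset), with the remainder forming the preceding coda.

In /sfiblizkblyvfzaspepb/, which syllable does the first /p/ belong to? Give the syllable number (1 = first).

Vowels present: i, i, y, a, e; each is a nucleus, giving 5 syllables.
V1 /i/ – V2 /i/: /bl/ — entire cluster is a permitted onset → onset /bl/, coda ∅.
V2 /i/ – V3 /y/: cluster /zkbl/ — the longest permitted-onset suffix is /bl/; onset = /bl/, preceding coda = /zk/.
V3 /y/ – V4 /a/: cluster /vfz/ — the longest permitted-onset suffix is /z/; onset = /z/, preceding coda = /vf/.
V4 /a/ – V5 /e/: cluster /sp/ — /sp/ is itself a permitted onset, so the whole cluster goes right; preceding coda = ∅.
Syllabification: sfi.blizk.blyvf.za.spepb.
The first /p/ is in the onset of syllable 5 (/spepb/).

5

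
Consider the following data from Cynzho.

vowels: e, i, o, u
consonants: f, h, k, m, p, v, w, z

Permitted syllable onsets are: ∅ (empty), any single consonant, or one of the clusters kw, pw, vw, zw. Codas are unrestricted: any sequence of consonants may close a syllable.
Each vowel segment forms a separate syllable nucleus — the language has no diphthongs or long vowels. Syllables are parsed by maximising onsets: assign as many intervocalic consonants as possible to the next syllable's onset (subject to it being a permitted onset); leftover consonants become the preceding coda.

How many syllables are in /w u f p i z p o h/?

Nuclei (vowels): u, i, o → 3 syllables.

3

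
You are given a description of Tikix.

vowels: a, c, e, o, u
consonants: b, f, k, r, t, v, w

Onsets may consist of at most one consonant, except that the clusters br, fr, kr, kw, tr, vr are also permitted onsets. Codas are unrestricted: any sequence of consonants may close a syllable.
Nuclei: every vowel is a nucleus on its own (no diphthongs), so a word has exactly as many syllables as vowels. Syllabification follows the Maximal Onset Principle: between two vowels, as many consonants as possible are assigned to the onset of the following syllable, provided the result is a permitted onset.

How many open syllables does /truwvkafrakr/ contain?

Vowels present: u, a, a; each is a nucleus, giving 3 syllables.
V1 /u/ – V2 /a/: /wvk/ splits as /wv/ + /k/ (/k/ is the longest suffix that is a licit onset).
V2 /a/ – V3 /a/: cluster /fr/ — /fr/ is itself a permitted onset, so the whole cluster goes right; preceding coda = ∅.
Putting it together: truwv.ka.frakr.
Classifying each syllable: /truwv/ (closed), /ka/ (open), /frakr/ (closed).
Open syllables: 1.

1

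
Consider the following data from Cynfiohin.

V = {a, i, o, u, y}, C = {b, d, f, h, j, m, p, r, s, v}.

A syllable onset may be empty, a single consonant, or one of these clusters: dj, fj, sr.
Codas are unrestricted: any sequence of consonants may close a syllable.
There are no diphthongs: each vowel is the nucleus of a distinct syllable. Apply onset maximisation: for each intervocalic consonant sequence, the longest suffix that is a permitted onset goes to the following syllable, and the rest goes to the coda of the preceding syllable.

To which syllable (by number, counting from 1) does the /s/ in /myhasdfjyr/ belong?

The vowels are y, a, y — 3 nuclei, so 3 syllables.
σ1/σ2 boundary: just /h/ — single C goes to the following onset.
σ2/σ3 boundary: /sdfj/ splits as /sd/ + /fj/ (/fj/ is the longest suffix that is a licit onset).
Result: my.hasd.fjyr.
The /s/ is in the coda of syllable 2 (/hasd/).

2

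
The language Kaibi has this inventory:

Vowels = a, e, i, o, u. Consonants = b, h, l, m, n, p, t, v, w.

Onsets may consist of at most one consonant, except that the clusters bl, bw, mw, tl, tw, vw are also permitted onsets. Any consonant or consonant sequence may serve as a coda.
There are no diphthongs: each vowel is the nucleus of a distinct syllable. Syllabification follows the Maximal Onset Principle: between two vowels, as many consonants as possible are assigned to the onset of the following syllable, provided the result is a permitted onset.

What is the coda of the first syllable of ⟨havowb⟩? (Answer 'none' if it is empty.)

none

Vowels present: a, o; each is a nucleus, giving 2 syllables.
Between /a/ (V1) and /o/ (V2): /v/ → onset of the next syllable (single consonants are always licit onsets).
So the parse is ha.vowb.
Syllable 1 is /ha/: onset /h/, nucleus /a/, coda ∅.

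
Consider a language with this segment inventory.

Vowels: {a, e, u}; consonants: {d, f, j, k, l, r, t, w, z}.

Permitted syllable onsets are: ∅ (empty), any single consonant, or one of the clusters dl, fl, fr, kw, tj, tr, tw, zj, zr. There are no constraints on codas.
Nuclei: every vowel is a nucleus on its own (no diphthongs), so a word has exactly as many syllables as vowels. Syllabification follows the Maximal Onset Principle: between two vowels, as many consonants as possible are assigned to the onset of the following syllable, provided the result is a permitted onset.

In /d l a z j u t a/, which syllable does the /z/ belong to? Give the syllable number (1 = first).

Vowels present: a, u, a; each is a nucleus, giving 3 syllables.
Between /a/ (V1) and /u/ (V2): /zj/ is a licit onset in full, so it all attaches to the next syllable.
Between /u/ (V2) and /a/ (V3): just /t/ — single C goes to the following onset.
Syllabification: dla.zju.ta.
The /z/ is in the onset of syllable 2 (/zju/).

2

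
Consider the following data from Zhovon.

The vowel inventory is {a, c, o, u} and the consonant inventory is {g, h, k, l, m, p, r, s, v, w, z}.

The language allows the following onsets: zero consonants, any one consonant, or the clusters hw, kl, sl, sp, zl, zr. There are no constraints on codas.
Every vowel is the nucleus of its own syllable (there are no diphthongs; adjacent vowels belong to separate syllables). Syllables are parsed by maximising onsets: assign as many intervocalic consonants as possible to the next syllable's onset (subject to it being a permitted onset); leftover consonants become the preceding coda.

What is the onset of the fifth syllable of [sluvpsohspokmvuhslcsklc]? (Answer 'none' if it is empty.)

Nuclei (vowels): u, o, o, u, c, c → 6 syllables.
σ1/σ2 boundary: /vps/ — longest licit onset from the right is /s/, leaving /vp/ as coda.
σ2/σ3 boundary: /hsp/ — longest licit onset from the right is /sp/, leaving /h/ as coda.
σ3/σ4 boundary: cluster /kmv/ — the longest permitted-onset suffix is /v/; onset = /v/, preceding coda = /km/.
σ4/σ5 boundary: /hsl/ — longest licit onset from the right is /sl/, leaving /h/ as coda.
σ5/σ6 boundary: /skl/ splits as /s/ + /kl/ (/kl/ is the longest suffix that is a licit onset).
So the parse is sluvp.soh.spokm.vuh.slcs.klc.
Syllable 5 is /slcs/: onset /sl/, nucleus /c/, coda /s/.

sl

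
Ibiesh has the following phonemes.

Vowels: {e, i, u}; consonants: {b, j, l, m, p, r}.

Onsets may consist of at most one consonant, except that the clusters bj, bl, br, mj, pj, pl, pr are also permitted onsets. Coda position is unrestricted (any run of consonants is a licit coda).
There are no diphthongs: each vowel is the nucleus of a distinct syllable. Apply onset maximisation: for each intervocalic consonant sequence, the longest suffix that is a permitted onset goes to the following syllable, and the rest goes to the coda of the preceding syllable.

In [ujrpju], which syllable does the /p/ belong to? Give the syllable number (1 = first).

The vowels are u, u — 2 nuclei, so 2 syllables.
σ1/σ2 boundary: /jrpj/ — longest licit onset from the right is /pj/, leaving /jr/ as coda.
Result: ujr.pju.
The /p/ is in the onset of syllable 2 (/pju/).

2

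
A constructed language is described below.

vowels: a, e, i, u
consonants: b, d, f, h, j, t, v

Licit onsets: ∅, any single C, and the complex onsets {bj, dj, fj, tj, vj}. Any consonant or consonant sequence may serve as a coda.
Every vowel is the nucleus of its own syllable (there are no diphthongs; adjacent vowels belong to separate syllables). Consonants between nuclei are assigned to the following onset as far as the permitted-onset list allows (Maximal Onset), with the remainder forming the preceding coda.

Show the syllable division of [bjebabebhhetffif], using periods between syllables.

bje.ba.bebh.hetf.fif

The vowels are e, a, e, e, i — 5 nuclei, so 5 syllables.
/e…a/ gap (V1→V2): /b/ is a single consonant, so it becomes the next onset.
/a…e/ gap (V2→V3): /b/ is a single consonant, so it becomes the next onset.
/e…e/ gap (V3→V4): cluster /bhh/ — the longest permitted-onset suffix is /h/; onset = /h/, preceding coda = /bh/.
/e…i/ gap (V4→V5): /tff/; trying suffixes from longest down, /f/ is the first permitted one, so coda /tf/ | onset /f/.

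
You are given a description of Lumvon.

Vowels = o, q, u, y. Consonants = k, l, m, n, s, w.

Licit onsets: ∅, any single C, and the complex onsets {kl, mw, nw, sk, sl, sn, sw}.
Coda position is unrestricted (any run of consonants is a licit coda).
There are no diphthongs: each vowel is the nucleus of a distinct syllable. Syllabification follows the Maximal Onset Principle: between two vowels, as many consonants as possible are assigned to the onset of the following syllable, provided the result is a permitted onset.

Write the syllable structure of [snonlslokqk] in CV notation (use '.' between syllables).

Vowels present: o, o, q; each is a nucleus, giving 3 syllables.
/o…o/ gap (V1→V2): /nlsl/ splits as /nl/ + /sl/ (/sl/ is the longest suffix that is a licit onset).
/o…q/ gap (V2→V3): /k/ is a single consonant, so it becomes the next onset.
Result: snonl.slo.kqk.
Mapping each syllable to C/V: /snonl/ → CCVCC, /slo/ → CCV, /kqk/ → CVC.

CCVCC.CCV.CVC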